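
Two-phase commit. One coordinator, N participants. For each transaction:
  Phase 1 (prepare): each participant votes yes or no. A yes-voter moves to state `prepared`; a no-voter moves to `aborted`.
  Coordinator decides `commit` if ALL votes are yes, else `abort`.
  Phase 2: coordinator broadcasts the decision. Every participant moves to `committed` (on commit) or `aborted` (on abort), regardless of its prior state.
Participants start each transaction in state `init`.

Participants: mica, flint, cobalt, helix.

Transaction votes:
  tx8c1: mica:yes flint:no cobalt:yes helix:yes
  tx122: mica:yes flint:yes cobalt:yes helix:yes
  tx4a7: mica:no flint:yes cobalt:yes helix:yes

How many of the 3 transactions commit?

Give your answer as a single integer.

tx8c1: no from flint -> abort (commits=0)
tx122: all yes -> commit (commits=1)
tx4a7: no from mica -> abort (commits=1)

Answer: 1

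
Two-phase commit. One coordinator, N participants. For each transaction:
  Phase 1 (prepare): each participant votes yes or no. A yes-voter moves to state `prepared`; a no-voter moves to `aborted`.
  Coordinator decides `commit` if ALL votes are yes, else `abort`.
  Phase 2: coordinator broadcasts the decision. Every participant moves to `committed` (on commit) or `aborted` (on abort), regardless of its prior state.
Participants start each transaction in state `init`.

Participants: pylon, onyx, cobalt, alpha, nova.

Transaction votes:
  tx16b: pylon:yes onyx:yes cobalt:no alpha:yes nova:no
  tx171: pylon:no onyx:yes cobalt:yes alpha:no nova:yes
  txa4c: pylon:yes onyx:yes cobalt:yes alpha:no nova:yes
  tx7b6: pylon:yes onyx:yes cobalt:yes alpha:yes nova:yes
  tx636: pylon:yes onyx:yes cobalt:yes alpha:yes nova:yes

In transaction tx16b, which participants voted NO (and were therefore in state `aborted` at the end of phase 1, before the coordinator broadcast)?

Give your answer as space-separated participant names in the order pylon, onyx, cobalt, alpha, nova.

Answer: cobalt nova

Derivation:
Txn tx16b phase 1: pylon yes -> prepared; onyx yes -> prepared; cobalt no -> aborted; alpha yes -> prepared; nova no -> aborted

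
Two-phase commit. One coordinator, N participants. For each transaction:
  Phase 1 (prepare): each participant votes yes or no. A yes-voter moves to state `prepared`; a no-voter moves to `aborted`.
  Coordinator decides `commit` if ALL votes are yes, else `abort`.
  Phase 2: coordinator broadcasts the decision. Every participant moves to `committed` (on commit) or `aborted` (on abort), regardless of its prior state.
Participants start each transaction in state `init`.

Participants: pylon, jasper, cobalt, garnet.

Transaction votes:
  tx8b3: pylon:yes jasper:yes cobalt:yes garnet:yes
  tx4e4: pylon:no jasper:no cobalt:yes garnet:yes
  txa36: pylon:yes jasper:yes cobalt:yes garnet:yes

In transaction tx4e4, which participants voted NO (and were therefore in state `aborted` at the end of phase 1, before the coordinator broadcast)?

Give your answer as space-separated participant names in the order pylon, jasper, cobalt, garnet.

Txn tx4e4 phase 1: pylon no -> aborted; jasper no -> aborted; cobalt yes -> prepared; garnet yes -> prepared

Answer: pylon jasper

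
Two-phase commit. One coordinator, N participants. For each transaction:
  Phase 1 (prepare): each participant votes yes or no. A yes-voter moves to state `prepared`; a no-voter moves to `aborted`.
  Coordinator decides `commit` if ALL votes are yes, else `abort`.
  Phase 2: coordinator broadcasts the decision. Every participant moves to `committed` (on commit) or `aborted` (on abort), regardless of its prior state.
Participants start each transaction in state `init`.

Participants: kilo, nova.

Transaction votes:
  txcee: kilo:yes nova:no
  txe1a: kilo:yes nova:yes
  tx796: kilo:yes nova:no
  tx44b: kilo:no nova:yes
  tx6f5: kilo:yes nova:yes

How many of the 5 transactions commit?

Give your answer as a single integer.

txcee: no from nova -> abort (commits=0)
txe1a: all yes -> commit (commits=1)
tx796: no from nova -> abort (commits=1)
tx44b: no from kilo -> abort (commits=1)
tx6f5: all yes -> commit (commits=2)

Answer: 2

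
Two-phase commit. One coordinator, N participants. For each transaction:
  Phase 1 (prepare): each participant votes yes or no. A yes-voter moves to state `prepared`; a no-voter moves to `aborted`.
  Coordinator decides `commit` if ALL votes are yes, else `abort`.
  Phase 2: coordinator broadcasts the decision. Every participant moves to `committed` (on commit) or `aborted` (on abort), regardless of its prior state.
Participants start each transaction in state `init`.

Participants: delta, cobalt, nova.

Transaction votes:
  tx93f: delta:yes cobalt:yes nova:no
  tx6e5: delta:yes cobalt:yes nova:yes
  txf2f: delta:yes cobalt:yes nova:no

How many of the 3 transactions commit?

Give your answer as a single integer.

Answer: 1

Derivation:
tx93f: no from nova -> abort (commits=0)
tx6e5: all yes -> commit (commits=1)
txf2f: no from nova -> abort (commits=1)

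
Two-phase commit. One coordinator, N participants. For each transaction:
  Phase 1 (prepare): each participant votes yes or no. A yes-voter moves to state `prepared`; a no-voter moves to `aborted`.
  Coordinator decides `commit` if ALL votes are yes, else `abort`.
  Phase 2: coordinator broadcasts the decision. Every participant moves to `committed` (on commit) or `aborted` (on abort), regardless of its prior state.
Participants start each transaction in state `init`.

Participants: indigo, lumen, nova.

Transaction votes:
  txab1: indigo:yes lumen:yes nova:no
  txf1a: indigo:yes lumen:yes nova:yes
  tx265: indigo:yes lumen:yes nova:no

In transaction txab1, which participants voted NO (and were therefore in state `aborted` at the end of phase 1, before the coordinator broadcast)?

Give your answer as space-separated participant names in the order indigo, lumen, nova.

Txn txab1 phase 1: indigo yes -> prepared; lumen yes -> prepared; nova no -> aborted

Answer: nova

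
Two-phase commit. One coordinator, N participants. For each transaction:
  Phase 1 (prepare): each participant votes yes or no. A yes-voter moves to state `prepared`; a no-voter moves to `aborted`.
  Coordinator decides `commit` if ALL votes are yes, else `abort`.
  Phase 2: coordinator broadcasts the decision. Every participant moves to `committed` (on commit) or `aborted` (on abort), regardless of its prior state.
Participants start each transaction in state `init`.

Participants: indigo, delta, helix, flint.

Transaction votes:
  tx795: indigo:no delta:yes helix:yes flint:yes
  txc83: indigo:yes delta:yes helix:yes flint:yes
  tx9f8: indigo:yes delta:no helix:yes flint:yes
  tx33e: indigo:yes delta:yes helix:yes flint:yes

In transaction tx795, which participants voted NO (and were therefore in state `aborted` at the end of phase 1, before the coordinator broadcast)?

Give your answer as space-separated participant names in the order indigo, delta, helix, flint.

Txn tx795 phase 1: indigo no -> aborted; delta yes -> prepared; helix yes -> prepared; flint yes -> prepared

Answer: indigo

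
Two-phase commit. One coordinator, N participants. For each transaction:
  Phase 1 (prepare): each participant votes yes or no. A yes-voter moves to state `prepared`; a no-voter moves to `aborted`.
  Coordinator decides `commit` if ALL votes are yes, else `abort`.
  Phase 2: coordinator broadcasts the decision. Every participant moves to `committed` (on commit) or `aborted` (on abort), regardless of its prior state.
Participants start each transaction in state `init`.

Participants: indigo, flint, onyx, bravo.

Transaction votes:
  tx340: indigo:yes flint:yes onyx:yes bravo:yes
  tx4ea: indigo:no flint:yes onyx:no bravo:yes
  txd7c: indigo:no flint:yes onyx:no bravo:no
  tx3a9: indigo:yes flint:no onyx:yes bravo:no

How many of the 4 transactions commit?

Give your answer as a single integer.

Answer: 1

Derivation:
tx340: all yes -> commit (commits=1)
tx4ea: no from indigo, onyx -> abort (commits=1)
txd7c: no from indigo, onyx, bravo -> abort (commits=1)
tx3a9: no from flint, bravo -> abort (commits=1)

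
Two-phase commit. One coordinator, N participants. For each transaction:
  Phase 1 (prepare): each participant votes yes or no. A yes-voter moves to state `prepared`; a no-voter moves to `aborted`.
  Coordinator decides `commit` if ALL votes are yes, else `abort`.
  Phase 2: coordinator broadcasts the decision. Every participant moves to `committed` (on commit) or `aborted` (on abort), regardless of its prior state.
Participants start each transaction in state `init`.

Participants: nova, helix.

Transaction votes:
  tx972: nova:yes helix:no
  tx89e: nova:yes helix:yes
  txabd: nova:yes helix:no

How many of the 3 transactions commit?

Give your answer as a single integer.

Answer: 1

Derivation:
tx972: no from helix -> abort (commits=0)
tx89e: all yes -> commit (commits=1)
txabd: no from helix -> abort (commits=1)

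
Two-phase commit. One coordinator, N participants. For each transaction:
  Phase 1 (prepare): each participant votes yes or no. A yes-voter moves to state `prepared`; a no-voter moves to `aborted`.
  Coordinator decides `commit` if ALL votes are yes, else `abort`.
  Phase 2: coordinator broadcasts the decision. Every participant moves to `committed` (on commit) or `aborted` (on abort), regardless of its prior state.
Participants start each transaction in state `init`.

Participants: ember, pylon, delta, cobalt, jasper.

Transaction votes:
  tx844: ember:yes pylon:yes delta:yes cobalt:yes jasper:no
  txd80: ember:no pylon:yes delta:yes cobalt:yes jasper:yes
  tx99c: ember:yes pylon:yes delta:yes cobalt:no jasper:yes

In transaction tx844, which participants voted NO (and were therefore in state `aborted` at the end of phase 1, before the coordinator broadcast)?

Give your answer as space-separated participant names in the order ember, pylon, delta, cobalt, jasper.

Txn tx844 phase 1: ember yes -> prepared; pylon yes -> prepared; delta yes -> prepared; cobalt yes -> prepared; jasper no -> aborted

Answer: jasper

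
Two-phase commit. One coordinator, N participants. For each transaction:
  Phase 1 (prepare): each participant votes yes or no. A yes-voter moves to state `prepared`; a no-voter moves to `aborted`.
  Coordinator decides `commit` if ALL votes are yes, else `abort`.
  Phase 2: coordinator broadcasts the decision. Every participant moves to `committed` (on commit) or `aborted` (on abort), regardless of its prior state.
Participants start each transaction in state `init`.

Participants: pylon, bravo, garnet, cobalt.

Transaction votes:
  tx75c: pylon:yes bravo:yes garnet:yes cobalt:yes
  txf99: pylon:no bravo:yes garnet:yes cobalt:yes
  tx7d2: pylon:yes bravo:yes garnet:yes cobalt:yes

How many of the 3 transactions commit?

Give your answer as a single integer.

tx75c: all yes -> commit (commits=1)
txf99: no from pylon -> abort (commits=1)
tx7d2: all yes -> commit (commits=2)

Answer: 2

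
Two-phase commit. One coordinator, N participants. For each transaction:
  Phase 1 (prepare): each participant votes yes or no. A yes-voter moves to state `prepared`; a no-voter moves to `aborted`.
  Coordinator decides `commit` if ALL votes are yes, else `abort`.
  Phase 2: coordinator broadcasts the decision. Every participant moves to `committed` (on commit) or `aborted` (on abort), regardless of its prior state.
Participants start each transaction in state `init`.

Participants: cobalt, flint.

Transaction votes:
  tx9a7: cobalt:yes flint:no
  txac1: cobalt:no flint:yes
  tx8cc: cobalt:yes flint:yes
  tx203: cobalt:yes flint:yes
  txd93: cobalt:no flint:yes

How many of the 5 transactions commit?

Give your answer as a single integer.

Answer: 2

Derivation:
tx9a7: no from flint -> abort (commits=0)
txac1: no from cobalt -> abort (commits=0)
tx8cc: all yes -> commit (commits=1)
tx203: all yes -> commit (commits=2)
txd93: no from cobalt -> abort (commits=2)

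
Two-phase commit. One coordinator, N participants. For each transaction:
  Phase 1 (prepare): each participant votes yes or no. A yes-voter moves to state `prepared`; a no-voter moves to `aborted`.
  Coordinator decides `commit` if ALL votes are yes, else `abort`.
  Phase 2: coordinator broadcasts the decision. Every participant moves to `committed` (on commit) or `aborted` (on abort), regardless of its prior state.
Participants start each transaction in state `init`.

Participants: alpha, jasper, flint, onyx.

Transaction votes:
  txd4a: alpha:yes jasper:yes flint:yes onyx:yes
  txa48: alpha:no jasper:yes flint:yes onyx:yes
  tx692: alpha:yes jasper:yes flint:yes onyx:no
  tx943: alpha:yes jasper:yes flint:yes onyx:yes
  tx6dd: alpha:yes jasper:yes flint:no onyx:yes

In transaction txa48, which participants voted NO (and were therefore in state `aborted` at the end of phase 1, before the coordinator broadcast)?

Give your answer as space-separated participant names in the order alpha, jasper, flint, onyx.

Answer: alpha

Derivation:
Txn txa48 phase 1: alpha no -> aborted; jasper yes -> prepared; flint yes -> prepared; onyx yes -> prepared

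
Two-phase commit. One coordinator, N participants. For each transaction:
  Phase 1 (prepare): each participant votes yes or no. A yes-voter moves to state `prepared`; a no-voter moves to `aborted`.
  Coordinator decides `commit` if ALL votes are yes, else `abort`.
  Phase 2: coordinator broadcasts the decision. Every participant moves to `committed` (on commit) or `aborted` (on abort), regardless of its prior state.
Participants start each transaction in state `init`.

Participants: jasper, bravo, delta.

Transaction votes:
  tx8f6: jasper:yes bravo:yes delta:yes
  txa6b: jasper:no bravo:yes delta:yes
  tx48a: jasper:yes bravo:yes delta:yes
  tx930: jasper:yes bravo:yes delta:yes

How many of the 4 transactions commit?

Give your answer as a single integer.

Answer: 3

Derivation:
tx8f6: all yes -> commit (commits=1)
txa6b: no from jasper -> abort (commits=1)
tx48a: all yes -> commit (commits=2)
tx930: all yes -> commit (commits=3)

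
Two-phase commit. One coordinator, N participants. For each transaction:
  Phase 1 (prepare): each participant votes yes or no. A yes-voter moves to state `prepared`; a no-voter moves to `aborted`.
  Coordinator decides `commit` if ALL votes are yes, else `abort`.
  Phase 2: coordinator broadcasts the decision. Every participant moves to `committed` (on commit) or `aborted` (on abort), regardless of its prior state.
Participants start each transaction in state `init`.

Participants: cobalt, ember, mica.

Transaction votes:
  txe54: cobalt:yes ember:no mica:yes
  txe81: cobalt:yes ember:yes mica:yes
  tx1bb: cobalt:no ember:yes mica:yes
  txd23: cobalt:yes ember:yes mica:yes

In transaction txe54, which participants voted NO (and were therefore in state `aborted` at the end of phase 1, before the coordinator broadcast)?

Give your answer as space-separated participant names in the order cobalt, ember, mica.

Txn txe54 phase 1: cobalt yes -> prepared; ember no -> aborted; mica yes -> prepared

Answer: ember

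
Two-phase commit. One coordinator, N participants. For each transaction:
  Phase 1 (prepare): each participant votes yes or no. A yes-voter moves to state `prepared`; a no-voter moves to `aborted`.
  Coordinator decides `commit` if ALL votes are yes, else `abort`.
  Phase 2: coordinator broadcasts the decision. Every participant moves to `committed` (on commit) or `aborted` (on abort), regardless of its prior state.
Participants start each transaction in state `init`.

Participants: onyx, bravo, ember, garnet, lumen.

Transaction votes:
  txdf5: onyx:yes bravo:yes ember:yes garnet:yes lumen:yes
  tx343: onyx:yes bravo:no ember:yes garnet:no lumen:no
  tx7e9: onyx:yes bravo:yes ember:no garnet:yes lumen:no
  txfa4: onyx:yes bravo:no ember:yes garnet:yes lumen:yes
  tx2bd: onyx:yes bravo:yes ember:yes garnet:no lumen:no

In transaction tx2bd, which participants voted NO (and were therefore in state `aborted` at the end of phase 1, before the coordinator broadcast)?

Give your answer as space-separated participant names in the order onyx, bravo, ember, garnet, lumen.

Txn tx2bd phase 1: onyx yes -> prepared; bravo yes -> prepared; ember yes -> prepared; garnet no -> aborted; lumen no -> aborted

Answer: garnet lumen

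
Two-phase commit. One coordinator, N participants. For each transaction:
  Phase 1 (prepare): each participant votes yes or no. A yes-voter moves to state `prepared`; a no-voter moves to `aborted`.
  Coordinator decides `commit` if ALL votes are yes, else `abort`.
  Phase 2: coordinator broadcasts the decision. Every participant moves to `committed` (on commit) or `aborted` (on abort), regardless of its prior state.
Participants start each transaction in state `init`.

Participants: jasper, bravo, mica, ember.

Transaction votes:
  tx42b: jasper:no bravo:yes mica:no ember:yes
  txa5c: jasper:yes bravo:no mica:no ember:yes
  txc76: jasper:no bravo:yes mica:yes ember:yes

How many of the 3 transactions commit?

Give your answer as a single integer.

Answer: 0

Derivation:
tx42b: no from jasper, mica -> abort (commits=0)
txa5c: no from bravo, mica -> abort (commits=0)
txc76: no from jasper -> abort (commits=0)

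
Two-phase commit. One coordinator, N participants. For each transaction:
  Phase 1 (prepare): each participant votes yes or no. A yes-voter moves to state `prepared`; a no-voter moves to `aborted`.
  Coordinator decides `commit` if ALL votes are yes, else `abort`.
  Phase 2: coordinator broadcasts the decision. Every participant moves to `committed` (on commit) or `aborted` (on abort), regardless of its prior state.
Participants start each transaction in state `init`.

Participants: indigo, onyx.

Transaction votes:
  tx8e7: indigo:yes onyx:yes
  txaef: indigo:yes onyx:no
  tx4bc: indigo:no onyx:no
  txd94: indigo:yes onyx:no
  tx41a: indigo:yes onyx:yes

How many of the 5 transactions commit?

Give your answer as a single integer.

Answer: 2

Derivation:
tx8e7: all yes -> commit (commits=1)
txaef: no from onyx -> abort (commits=1)
tx4bc: no from indigo, onyx -> abort (commits=1)
txd94: no from onyx -> abort (commits=1)
tx41a: all yes -> commit (commits=2)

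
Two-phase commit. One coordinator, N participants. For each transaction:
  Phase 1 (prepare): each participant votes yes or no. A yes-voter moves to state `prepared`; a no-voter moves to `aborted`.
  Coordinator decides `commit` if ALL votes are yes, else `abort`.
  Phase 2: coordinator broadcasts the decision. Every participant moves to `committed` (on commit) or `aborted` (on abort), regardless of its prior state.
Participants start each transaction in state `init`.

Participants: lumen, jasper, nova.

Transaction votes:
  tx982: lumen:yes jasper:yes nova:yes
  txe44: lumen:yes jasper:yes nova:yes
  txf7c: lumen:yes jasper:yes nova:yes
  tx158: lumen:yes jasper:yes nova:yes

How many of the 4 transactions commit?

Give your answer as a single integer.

Answer: 4

Derivation:
tx982: all yes -> commit (commits=1)
txe44: all yes -> commit (commits=2)
txf7c: all yes -> commit (commits=3)
tx158: all yes -> commit (commits=4)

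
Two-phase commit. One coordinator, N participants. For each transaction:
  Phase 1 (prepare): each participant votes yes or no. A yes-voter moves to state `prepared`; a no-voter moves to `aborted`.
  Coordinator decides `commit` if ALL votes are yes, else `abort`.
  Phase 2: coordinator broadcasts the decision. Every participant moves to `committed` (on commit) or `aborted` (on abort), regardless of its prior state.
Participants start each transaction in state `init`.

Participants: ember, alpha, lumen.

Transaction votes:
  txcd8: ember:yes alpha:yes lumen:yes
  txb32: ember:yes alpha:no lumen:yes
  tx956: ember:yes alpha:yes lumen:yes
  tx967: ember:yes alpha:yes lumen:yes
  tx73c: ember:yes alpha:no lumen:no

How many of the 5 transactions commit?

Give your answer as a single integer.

txcd8: all yes -> commit (commits=1)
txb32: no from alpha -> abort (commits=1)
tx956: all yes -> commit (commits=2)
tx967: all yes -> commit (commits=3)
tx73c: no from alpha, lumen -> abort (commits=3)

Answer: 3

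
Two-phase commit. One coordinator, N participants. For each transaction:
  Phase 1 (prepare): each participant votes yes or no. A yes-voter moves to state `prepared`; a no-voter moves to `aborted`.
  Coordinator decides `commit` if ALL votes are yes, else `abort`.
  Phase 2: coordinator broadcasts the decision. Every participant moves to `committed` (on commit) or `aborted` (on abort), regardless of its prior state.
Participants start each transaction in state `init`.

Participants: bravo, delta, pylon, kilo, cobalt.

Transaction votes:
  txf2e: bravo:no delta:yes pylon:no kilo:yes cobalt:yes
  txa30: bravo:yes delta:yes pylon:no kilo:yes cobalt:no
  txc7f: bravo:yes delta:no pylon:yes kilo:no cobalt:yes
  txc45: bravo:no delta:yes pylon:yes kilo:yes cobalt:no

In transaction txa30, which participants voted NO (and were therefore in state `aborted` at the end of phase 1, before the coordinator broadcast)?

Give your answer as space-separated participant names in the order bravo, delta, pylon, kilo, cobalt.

Txn txa30 phase 1: bravo yes -> prepared; delta yes -> prepared; pylon no -> aborted; kilo yes -> prepared; cobalt no -> aborted

Answer: pylon cobalt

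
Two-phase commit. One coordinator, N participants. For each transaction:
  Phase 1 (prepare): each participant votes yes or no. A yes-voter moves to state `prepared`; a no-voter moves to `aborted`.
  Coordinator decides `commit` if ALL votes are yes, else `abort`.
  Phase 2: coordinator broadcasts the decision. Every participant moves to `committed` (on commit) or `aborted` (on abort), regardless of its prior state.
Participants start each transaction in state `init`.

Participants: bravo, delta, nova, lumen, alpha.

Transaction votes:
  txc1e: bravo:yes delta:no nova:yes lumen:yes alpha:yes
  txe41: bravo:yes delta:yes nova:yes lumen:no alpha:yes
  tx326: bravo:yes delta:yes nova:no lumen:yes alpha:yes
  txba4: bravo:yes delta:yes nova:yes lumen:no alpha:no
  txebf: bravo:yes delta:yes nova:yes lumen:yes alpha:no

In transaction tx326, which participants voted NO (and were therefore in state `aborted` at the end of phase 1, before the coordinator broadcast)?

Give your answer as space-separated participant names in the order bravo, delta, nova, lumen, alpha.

Answer: nova

Derivation:
Txn tx326 phase 1: bravo yes -> prepared; delta yes -> prepared; nova no -> aborted; lumen yes -> prepared; alpha yes -> prepared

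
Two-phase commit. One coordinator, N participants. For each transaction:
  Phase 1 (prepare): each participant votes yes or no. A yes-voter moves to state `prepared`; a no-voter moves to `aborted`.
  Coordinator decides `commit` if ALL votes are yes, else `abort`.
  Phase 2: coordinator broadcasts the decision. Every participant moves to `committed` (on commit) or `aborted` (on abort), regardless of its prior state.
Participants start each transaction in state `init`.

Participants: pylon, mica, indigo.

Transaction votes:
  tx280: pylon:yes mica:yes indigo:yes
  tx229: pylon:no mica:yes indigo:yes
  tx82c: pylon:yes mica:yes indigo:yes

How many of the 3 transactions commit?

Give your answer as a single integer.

Answer: 2

Derivation:
tx280: all yes -> commit (commits=1)
tx229: no from pylon -> abort (commits=1)
tx82c: all yes -> commit (commits=2)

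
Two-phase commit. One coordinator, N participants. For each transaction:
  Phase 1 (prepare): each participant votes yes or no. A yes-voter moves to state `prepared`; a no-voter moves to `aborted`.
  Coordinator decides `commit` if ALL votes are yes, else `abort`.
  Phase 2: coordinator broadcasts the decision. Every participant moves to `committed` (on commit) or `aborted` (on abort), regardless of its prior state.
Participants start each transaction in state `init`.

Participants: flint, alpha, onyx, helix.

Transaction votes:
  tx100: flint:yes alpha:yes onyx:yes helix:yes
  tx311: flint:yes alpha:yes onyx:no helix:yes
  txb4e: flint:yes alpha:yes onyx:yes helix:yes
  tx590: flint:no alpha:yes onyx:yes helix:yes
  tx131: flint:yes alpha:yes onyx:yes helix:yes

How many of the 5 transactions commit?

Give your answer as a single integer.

Answer: 3

Derivation:
tx100: all yes -> commit (commits=1)
tx311: no from onyx -> abort (commits=1)
txb4e: all yes -> commit (commits=2)
tx590: no from flint -> abort (commits=2)
tx131: all yes -> commit (commits=3)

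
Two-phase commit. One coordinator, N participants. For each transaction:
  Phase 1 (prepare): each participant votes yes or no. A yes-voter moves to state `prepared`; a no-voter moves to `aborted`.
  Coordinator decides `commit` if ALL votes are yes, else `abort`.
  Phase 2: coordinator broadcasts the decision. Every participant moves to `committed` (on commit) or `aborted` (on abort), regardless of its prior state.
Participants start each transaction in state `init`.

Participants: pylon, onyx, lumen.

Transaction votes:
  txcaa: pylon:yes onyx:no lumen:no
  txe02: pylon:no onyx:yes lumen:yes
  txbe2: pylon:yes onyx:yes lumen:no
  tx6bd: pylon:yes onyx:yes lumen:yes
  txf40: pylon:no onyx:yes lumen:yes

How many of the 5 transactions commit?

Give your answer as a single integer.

txcaa: no from onyx, lumen -> abort (commits=0)
txe02: no from pylon -> abort (commits=0)
txbe2: no from lumen -> abort (commits=0)
tx6bd: all yes -> commit (commits=1)
txf40: no from pylon -> abort (commits=1)

Answer: 1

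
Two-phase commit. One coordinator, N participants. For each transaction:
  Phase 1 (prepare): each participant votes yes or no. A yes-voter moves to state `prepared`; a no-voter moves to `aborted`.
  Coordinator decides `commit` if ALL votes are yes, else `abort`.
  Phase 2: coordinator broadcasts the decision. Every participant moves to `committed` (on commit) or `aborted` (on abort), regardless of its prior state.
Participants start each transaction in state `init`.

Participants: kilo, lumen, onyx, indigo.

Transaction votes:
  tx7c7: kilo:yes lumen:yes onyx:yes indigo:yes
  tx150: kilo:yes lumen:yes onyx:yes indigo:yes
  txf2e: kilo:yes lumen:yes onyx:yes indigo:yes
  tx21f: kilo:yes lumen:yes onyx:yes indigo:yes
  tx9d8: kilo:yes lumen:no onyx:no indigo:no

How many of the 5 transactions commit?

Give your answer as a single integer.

Answer: 4

Derivation:
tx7c7: all yes -> commit (commits=1)
tx150: all yes -> commit (commits=2)
txf2e: all yes -> commit (commits=3)
tx21f: all yes -> commit (commits=4)
tx9d8: no from lumen, onyx, indigo -> abort (commits=4)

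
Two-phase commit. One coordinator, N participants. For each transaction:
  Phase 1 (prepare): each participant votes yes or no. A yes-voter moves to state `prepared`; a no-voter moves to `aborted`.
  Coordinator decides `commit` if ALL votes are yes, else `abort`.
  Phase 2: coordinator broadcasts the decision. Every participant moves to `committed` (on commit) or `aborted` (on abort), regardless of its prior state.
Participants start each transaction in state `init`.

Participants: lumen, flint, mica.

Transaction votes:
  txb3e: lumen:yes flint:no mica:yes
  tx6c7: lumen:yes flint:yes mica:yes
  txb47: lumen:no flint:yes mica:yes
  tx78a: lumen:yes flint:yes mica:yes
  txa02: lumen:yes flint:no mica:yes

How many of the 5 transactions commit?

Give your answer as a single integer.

Answer: 2

Derivation:
txb3e: no from flint -> abort (commits=0)
tx6c7: all yes -> commit (commits=1)
txb47: no from lumen -> abort (commits=1)
tx78a: all yes -> commit (commits=2)
txa02: no from flint -> abort (commits=2)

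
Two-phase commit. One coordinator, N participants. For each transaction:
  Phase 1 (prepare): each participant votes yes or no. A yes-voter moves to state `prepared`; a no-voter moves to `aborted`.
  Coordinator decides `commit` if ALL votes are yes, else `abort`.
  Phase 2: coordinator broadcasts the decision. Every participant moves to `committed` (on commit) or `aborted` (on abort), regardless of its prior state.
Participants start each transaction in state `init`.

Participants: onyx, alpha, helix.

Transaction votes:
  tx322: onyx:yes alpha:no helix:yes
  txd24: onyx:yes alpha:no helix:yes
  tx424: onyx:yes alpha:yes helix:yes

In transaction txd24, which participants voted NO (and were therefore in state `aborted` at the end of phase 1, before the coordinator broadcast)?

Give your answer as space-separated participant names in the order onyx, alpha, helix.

Txn txd24 phase 1: onyx yes -> prepared; alpha no -> aborted; helix yes -> prepared

Answer: alpha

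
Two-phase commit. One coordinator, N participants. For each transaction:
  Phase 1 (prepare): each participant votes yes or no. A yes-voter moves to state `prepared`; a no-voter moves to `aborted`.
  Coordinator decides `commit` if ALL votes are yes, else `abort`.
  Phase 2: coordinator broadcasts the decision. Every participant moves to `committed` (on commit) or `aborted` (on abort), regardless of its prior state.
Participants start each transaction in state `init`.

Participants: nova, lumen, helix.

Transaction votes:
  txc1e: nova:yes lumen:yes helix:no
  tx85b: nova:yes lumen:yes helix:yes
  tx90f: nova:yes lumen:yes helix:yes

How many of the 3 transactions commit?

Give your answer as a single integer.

txc1e: no from helix -> abort (commits=0)
tx85b: all yes -> commit (commits=1)
tx90f: all yes -> commit (commits=2)

Answer: 2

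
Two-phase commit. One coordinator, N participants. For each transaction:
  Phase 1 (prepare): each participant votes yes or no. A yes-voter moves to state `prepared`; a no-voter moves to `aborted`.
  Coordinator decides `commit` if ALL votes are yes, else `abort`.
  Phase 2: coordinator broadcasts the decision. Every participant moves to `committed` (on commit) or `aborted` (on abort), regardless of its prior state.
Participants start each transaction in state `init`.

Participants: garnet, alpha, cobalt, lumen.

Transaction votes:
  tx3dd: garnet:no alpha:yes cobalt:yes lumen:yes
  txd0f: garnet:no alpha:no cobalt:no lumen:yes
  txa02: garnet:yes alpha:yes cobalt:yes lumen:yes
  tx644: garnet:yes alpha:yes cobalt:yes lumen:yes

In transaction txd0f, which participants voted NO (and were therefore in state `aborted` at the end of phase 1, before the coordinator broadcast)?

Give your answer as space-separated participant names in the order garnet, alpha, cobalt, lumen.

Txn txd0f phase 1: garnet no -> aborted; alpha no -> aborted; cobalt no -> aborted; lumen yes -> prepared

Answer: garnet alpha cobalt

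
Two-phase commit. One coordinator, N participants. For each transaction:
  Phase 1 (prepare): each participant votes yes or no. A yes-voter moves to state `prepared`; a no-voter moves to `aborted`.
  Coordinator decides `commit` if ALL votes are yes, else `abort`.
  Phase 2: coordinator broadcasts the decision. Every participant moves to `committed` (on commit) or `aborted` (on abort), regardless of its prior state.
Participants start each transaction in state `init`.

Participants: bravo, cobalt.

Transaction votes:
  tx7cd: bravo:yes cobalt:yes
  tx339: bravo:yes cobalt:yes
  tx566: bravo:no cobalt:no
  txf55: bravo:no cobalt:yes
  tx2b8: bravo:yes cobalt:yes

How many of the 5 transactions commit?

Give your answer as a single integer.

Answer: 3

Derivation:
tx7cd: all yes -> commit (commits=1)
tx339: all yes -> commit (commits=2)
tx566: no from bravo, cobalt -> abort (commits=2)
txf55: no from bravo -> abort (commits=2)
tx2b8: all yes -> commit (commits=3)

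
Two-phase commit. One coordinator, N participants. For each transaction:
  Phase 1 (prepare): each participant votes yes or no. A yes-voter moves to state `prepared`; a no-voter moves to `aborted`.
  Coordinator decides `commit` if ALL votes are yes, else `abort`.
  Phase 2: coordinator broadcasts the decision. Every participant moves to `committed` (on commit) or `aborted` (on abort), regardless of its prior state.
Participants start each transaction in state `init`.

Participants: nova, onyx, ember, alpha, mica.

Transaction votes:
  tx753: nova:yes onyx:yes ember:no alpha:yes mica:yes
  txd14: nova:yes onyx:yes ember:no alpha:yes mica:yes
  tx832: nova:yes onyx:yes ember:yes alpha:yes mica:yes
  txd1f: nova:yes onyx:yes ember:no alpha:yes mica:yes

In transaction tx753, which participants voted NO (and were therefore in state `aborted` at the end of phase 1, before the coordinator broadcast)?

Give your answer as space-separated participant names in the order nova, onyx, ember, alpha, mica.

Answer: ember

Derivation:
Txn tx753 phase 1: nova yes -> prepared; onyx yes -> prepared; ember no -> aborted; alpha yes -> prepared; mica yes -> prepared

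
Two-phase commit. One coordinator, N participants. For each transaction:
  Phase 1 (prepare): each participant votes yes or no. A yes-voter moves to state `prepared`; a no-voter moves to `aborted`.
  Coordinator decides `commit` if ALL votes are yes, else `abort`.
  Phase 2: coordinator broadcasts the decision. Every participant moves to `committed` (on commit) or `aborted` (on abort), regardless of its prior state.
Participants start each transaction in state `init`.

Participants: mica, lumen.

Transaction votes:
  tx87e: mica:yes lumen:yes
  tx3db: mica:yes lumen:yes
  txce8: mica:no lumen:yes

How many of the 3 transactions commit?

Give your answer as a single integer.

Answer: 2

Derivation:
tx87e: all yes -> commit (commits=1)
tx3db: all yes -> commit (commits=2)
txce8: no from mica -> abort (commits=2)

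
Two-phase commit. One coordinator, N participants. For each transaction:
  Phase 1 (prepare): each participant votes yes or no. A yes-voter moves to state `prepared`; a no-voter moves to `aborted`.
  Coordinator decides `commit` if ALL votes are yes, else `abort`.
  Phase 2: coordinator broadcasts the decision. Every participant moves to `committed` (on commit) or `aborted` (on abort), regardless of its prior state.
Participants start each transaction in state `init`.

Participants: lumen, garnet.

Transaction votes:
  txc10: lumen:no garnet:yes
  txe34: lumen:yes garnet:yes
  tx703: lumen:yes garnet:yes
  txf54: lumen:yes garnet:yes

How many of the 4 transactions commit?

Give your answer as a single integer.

Answer: 3

Derivation:
txc10: no from lumen -> abort (commits=0)
txe34: all yes -> commit (commits=1)
tx703: all yes -> commit (commits=2)
txf54: all yes -> commit (commits=3)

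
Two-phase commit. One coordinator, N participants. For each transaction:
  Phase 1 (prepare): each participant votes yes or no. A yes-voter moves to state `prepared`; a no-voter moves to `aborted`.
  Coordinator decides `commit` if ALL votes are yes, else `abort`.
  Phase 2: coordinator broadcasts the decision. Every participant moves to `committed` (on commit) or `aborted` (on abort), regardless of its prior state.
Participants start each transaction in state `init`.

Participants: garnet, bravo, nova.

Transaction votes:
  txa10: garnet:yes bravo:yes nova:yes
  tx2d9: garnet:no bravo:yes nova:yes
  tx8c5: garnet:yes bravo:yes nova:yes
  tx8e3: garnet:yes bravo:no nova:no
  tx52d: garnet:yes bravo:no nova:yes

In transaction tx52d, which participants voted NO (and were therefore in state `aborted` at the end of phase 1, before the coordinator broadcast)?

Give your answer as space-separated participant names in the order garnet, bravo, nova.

Answer: bravo

Derivation:
Txn tx52d phase 1: garnet yes -> prepared; bravo no -> aborted; nova yes -> prepared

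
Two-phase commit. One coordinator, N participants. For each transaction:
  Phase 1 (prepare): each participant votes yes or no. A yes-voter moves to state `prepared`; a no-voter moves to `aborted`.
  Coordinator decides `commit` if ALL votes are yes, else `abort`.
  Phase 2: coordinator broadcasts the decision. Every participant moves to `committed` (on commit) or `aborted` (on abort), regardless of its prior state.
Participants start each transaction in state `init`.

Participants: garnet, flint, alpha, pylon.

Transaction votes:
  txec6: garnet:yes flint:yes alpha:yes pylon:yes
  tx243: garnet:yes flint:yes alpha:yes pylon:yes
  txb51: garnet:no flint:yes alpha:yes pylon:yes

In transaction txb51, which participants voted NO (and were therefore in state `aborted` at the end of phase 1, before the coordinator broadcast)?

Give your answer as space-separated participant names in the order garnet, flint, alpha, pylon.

Txn txb51 phase 1: garnet no -> aborted; flint yes -> prepared; alpha yes -> prepared; pylon yes -> prepared

Answer: garnet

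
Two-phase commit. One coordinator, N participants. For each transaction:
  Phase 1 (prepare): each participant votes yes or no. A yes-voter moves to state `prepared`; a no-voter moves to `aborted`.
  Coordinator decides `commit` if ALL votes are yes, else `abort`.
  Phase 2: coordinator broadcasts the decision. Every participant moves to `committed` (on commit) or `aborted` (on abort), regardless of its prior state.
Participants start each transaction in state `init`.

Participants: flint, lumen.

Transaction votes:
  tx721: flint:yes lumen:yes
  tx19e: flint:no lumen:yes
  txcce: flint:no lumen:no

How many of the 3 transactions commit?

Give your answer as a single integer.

tx721: all yes -> commit (commits=1)
tx19e: no from flint -> abort (commits=1)
txcce: no from flint, lumen -> abort (commits=1)

Answer: 1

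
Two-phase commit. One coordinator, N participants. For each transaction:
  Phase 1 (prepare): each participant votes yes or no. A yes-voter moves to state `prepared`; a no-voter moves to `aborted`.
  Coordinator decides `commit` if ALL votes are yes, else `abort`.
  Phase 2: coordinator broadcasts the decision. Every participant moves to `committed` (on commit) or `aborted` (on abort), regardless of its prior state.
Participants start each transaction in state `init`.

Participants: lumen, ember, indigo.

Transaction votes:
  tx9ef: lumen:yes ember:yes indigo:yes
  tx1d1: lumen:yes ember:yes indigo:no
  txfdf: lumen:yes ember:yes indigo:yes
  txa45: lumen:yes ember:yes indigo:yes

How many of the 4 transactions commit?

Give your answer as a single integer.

Answer: 3

Derivation:
tx9ef: all yes -> commit (commits=1)
tx1d1: no from indigo -> abort (commits=1)
txfdf: all yes -> commit (commits=2)
txa45: all yes -> commit (commits=3)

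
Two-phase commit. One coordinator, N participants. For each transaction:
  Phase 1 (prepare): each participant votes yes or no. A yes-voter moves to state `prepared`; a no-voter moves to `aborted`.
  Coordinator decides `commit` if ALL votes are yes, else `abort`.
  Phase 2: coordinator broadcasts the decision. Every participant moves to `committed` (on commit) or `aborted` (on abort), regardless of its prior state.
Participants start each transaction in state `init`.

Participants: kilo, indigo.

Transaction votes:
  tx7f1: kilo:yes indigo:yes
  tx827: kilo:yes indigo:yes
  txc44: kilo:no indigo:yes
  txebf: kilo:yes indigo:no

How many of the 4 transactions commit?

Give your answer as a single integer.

Answer: 2

Derivation:
tx7f1: all yes -> commit (commits=1)
tx827: all yes -> commit (commits=2)
txc44: no from kilo -> abort (commits=2)
txebf: no from indigo -> abort (commits=2)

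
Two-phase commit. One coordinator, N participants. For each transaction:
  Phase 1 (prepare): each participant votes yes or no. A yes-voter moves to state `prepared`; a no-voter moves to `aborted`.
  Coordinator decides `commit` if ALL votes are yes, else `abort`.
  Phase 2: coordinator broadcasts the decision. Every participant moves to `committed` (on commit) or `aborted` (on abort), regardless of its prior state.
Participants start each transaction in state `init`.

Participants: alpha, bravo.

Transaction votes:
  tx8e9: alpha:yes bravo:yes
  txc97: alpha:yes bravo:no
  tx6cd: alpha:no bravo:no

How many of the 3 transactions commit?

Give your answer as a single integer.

tx8e9: all yes -> commit (commits=1)
txc97: no from bravo -> abort (commits=1)
tx6cd: no from alpha, bravo -> abort (commits=1)

Answer: 1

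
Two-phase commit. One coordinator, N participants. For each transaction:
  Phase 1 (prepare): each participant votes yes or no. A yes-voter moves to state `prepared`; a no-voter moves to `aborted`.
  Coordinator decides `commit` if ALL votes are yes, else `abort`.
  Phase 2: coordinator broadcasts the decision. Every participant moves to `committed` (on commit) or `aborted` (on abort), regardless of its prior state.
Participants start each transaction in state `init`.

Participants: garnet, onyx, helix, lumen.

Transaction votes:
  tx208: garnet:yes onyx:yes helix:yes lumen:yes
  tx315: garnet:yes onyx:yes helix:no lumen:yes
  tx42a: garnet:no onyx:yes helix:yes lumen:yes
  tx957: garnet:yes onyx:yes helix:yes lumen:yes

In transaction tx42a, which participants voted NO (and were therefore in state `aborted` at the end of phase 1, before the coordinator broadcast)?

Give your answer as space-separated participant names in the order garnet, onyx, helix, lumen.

Answer: garnet

Derivation:
Txn tx42a phase 1: garnet no -> aborted; onyx yes -> prepared; helix yes -> prepared; lumen yes -> prepared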